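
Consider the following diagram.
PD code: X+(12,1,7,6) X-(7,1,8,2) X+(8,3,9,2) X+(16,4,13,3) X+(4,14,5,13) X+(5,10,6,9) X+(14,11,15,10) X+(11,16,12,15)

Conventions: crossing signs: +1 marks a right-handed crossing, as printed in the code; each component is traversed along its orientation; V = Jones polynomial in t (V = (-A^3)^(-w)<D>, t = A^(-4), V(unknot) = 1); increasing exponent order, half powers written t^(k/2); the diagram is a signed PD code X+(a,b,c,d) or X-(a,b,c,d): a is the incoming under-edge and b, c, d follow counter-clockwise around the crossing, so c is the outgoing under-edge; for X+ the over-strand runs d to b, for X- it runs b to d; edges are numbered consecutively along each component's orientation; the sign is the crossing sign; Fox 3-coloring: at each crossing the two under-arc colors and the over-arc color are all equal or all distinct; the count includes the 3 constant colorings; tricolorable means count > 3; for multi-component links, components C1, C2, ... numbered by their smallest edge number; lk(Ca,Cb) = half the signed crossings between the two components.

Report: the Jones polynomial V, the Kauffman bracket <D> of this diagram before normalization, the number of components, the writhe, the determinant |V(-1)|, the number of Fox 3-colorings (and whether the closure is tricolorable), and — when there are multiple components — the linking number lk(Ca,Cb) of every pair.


V(t) = t^2 + t^4 + 2t^6
bracket: 2A^-6 + A^2 + A^10, w = +6
3 components, writhe +6, over 8 crossings
lk(C1,C2) = +1
linking number lk(C1,C3) = +1
lk(C2,C3): +1
det 4, colorings 3 of 3^8 — not tricolorable
observation: span 4 respects span(V) <= c + mu - 1 = 10 for this 3-component diagram


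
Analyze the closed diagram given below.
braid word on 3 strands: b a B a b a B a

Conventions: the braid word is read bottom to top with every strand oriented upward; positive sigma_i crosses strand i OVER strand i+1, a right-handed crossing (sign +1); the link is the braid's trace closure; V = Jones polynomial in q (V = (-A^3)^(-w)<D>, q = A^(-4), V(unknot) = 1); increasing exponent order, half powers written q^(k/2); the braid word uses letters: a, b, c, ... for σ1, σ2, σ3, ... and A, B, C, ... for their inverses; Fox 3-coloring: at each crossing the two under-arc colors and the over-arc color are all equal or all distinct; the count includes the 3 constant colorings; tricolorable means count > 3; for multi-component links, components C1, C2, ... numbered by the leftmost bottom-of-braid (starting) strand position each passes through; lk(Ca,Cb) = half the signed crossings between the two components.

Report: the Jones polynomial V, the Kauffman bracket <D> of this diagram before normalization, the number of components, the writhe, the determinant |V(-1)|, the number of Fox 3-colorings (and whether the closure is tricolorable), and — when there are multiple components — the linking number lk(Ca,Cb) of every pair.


Jones polynomial: V(q) = q + q^3 - q^4
<D> = -A^-4 + 1 + A^8; writhe +4
components 1, writhe +4 (8 crossings)
3-colorings: 9 of 3^8, det 3 — tricolorable
note: |V(-1)| = 3: so tricolorable, since 3 divides 3


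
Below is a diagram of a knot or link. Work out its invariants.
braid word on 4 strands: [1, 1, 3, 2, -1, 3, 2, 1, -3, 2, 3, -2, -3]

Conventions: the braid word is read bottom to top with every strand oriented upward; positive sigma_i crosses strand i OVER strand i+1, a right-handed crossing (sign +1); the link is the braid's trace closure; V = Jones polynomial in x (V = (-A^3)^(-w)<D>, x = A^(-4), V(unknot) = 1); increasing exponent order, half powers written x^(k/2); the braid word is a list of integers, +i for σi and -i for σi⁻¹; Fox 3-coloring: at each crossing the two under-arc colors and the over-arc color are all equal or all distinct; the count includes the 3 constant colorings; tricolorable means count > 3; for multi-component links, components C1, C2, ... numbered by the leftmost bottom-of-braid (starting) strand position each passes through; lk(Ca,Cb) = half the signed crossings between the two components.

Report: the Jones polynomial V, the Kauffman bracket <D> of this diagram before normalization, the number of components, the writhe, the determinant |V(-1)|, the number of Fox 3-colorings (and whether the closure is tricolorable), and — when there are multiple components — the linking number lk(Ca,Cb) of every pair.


Jones polynomial: V(x) = 2x - 2x^2 + 3x^3 - 3x^4 + 2x^5 - 2x^6 + x^7
<D> = -A^-13 + 2A^-9 - 2A^-5 + 3A^-1 - 3A^3 + 2A^7 - 2A^11; writhe +5
components 1, writhe +5 (13 crossings)
3-colorings: 9 of 3^13, det 15 — tricolorable
note: V spans 6 powers of x: at least 6 crossings in any diagram


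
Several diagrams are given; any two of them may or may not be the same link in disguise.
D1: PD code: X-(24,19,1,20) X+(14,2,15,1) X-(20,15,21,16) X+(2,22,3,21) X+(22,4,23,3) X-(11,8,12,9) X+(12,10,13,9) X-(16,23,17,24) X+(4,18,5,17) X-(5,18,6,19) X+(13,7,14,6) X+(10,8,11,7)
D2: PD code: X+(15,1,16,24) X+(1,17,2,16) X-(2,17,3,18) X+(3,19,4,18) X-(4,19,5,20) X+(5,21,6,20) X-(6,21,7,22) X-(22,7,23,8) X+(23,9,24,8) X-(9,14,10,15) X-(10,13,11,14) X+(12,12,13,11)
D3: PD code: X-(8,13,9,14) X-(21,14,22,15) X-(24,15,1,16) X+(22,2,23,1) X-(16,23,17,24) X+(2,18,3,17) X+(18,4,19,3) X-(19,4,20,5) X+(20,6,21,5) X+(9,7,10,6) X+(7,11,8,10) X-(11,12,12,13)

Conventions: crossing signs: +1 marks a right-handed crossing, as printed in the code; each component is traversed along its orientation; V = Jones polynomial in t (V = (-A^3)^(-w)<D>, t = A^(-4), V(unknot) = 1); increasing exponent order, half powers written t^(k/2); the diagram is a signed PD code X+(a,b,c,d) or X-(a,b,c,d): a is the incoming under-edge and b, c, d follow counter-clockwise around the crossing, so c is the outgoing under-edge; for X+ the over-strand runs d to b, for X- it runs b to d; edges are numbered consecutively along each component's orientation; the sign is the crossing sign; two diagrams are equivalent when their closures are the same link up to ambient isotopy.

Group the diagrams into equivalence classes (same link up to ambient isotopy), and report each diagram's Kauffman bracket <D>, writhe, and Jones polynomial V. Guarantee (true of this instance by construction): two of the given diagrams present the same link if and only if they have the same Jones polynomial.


equivalence classes: {D1} | {D2} | {D3}
D1 (bracket -A^-6 + 2A^-2 - 2A^2 + 3A^6 - 2A^10 + 2A^14 - A^18; 12 crossings at w = +2): V = -t^-3 + 2t^-2 - 2t^-1 + 3 - 2t + 2t^2 - t^3
V(D2) = 1  [12 crossings, <D> = 1, w = 0]
V(D3) = t^-2 - t^-1 + 1 - t + t^2  (w 0, c 12, <D> = A^-8 - A^-4 + 1 - A^4 + A^8)
observation: V(t) takes 3 values over 3 diagrams, fixing the grouping


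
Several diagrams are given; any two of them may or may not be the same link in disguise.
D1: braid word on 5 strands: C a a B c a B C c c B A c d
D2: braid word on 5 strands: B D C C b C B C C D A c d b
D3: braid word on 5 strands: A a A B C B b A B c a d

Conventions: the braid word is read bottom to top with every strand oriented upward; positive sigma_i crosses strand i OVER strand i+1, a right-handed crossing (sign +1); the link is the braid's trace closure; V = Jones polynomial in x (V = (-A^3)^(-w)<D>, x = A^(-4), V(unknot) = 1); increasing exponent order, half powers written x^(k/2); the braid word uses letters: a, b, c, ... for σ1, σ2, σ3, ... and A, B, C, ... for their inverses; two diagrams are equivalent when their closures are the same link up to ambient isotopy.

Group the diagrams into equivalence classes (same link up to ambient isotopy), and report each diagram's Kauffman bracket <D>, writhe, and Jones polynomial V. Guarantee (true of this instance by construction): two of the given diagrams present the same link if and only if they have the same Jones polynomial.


grouping into links: {D1} | {D2} | {D3}
V(D1) = -x^-3 + 3x^-2 - 3x^-1 + 4 - 4x + 3x^2 - 2x^3 + x^4  (w +2, c 14, <D> = A^-10 - 2A^-6 + 3A^-2 - 4A^2 + 4A^6 - 3A^10 + 3A^14 - A^18)
D2 (bracket A^-14 + A^-6 - A^-2; 14 crossings at w = -6): V = -x^-4 + x^-3 + x^-1
D3 (bracket A^-6; 12 crossings at w = -2): V = 1
why: 3 values of V(x) split the 3 diagrams


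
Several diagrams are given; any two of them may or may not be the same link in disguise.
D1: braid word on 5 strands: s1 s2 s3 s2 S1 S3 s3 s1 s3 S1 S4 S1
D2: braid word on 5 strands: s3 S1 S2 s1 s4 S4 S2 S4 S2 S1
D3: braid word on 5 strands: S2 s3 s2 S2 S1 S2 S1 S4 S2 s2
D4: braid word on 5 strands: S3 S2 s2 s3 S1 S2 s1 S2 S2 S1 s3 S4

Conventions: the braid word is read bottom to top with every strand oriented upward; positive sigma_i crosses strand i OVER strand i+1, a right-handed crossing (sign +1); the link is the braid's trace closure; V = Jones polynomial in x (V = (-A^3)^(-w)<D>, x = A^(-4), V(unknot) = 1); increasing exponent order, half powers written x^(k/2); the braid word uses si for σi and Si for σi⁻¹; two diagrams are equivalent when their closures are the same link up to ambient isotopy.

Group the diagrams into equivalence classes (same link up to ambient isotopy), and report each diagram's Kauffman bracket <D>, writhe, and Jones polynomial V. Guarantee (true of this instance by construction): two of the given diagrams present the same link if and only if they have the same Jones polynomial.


classes: {D1} | {D2, D4} | {D3}
V(D1) = x + x^3 - x^4  [12 crossings, <D> = -A^-10 + A^-6 + A^2, w = +2]
D2 (bracket A^-8 - A^-4 + 2 - A^4 + A^8 - A^12; 10 crossings at w = -4): V = -x^-6 + x^-5 - x^-4 + 2x^-3 - x^-2 + x^-1
V(D3) = -x^-4 + x^-3 + x^-1  [10 crossings, <D> = A^-8 + 1 - A^4, w = -4]
V(D4) = -x^-6 + x^-5 - x^-4 + 2x^-3 - x^-2 + x^-1  (w -4, c 12, <D> = A^-8 - A^-4 + 2 - A^4 + A^8 - A^12)
note: comparing 4 Jones polynomials yields 3 groups


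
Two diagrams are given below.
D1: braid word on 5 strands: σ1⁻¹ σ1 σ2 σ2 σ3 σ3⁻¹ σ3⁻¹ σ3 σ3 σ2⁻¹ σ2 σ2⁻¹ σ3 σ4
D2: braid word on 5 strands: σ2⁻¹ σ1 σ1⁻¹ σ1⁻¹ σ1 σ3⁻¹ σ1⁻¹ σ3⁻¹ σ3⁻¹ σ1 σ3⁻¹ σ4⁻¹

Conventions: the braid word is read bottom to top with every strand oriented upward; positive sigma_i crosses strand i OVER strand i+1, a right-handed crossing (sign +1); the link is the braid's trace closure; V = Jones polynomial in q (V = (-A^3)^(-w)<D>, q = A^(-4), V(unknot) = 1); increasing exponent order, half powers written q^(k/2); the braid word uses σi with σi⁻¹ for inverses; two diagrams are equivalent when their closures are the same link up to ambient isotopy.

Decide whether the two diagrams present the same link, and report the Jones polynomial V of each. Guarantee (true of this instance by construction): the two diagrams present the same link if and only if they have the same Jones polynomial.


same link: no
V(D1) = 1 + q^3 + q^4 + q^5  [14 crossings, <D> = A^-8 + A^-4 + 1 + A^12, w = +4]
D2 (bracket A^-14 + A^-10 + A^-6 + A^6; 12 crossings at w = -6): V = q^-6 + q^-3 + q^-2 + q^-1
note: comparing 2 Jones polynomials yields 2 groups


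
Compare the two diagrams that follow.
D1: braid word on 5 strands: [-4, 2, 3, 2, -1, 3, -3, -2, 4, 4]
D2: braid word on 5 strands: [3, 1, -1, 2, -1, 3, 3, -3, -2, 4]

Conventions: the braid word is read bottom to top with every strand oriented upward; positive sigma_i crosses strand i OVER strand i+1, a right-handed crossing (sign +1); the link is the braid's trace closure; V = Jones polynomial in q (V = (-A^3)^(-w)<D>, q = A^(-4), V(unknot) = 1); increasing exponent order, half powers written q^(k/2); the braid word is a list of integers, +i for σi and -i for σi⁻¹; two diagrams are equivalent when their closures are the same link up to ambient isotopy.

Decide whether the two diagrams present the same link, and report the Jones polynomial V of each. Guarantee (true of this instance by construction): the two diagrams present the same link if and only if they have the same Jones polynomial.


equivalent: yes
D1 (bracket A^6; 10 crossings at w = +2): V = 1
V(D2) = 1  (w +2, c 10, <D> = A^6)
key observation: one V(q) for all 2 diagrams — one class (guaranteed)


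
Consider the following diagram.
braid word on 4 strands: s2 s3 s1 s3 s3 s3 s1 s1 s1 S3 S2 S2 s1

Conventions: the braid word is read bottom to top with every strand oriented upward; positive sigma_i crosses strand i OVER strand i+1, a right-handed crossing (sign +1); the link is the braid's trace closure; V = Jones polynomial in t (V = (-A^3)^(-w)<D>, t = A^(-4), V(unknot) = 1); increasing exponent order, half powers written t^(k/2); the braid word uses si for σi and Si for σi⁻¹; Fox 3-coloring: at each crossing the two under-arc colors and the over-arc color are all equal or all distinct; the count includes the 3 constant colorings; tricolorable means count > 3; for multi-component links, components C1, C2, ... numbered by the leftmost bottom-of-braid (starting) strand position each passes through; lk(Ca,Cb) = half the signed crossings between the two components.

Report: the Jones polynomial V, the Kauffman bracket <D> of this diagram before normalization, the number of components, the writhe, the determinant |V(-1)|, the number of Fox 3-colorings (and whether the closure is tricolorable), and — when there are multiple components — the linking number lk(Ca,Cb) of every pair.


Jones polynomial: V(t) = t^2 + 2t^4 - 2t^5 + t^6 - 2t^7 + t^8
<D> = -A^-11 + 2A^-7 - A^-3 + 2A - 2A^5 - A^13; writhe +7
components 1, writhe +7 (13 crossings)
3-colorings: 27 of 3^13, det 9 — tricolorable
note: w = +7 (over 13 crossings) is diagram-only; (-A^3)^(-7) removes it from V


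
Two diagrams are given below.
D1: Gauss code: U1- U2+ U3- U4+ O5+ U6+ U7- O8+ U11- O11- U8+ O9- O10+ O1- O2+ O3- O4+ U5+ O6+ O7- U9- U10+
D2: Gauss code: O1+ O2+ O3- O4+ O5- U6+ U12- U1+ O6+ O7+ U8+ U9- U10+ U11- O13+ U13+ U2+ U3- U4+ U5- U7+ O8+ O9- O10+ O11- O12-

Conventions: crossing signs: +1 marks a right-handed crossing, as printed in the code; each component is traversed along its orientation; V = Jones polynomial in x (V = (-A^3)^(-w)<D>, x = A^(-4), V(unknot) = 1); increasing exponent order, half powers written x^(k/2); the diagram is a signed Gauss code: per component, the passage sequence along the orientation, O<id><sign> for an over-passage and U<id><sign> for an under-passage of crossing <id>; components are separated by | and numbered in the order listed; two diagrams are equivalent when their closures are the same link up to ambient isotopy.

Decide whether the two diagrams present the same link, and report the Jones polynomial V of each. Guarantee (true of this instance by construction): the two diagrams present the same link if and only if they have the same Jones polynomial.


equivalent: yes
D1 (bracket -A^3; 11 crossings at w = +1): V = 1
D2 (bracket -A^9; 13 crossings at w = +3): V = 1
key observation: one V(x) for all 2 diagrams — one class (guaranteed)


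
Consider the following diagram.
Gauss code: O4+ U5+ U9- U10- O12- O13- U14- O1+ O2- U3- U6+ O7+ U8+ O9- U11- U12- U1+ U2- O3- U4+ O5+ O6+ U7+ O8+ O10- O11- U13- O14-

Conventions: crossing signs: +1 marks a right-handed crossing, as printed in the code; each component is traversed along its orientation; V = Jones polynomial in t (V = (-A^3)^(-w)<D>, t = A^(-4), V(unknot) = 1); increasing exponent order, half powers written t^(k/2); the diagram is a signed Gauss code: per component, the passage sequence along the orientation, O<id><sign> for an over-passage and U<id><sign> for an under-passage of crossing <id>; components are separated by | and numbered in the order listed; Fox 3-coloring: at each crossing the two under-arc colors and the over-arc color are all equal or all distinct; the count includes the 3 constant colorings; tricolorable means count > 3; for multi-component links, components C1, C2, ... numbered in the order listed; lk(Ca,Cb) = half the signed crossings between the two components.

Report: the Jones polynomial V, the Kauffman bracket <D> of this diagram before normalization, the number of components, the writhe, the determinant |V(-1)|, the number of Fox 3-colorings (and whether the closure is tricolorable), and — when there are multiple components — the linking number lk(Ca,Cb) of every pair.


V = -t^-5 + t^-4 - t^-3 + 2t^-2 - t^-1 + 2 - t
<D> = -A^-10 + 2A^-6 - A^-2 + 2A^2 - A^6 + A^10 - A^14 (w = -2)
1 component over 14 crossings, w = -2
9 Fox colorings among 3^14, |V(-1)| = 9: tricolorable
why: V spans 6 powers of t: at least 6 crossings in any diagram


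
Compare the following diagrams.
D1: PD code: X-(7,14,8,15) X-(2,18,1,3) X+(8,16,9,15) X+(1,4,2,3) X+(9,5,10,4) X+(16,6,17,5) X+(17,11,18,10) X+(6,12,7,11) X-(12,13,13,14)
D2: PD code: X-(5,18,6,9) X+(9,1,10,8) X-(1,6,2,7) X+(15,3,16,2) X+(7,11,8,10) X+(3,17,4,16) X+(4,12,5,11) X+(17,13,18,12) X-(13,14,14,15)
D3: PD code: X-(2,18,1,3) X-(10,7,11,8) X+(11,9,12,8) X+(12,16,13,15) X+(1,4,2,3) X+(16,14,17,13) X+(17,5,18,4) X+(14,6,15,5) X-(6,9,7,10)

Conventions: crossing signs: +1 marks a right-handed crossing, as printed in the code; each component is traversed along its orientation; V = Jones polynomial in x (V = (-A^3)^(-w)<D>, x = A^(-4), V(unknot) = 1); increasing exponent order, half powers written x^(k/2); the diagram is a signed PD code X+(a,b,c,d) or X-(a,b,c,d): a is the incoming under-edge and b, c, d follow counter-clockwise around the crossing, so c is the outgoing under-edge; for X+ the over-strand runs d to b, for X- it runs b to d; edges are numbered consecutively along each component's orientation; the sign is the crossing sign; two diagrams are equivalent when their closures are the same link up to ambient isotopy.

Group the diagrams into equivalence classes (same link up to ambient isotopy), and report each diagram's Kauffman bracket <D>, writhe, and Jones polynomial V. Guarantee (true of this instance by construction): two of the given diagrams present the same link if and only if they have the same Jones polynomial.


equivalence classes: {D1, D3} | {D2}
D1 (bracket -A^-9 + A^-1 + A^3 + A^7; 9 crossings at w = +3): V = -x^(1/2) - x^(3/2) - x^(5/2) + x^(9/2)
D2 (bracket A^-9 + A^-1 - A^3 + A^7; 9 crossings at w = +3): V = -x^(1/2) + x^(3/2) - x^(5/2) - x^(9/2)
D3 (bracket -A^-9 + A^-1 + A^3 + A^7; 9 crossings at w = +3): V = -x^(1/2) - x^(3/2) - x^(5/2) + x^(9/2)
key observation: 2 classes among 3 diagrams; unequal V(x) rules out equality


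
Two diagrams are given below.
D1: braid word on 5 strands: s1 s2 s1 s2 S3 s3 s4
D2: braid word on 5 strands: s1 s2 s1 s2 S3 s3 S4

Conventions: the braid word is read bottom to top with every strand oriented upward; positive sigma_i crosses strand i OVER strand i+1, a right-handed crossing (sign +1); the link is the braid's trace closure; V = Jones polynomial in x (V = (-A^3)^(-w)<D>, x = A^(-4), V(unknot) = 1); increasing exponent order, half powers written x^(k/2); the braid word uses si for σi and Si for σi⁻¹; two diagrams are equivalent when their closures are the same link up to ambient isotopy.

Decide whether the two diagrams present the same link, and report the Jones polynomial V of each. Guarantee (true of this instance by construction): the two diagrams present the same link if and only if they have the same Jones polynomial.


equivalent: yes
D1 (bracket -A^-3 + A^5 + A^9 + A^13; 7 crossings at w = +5): V = -x^(1/2) - x^(3/2) - x^(5/2) + x^(9/2)
D2 (bracket -A^-9 + A^-1 + A^3 + A^7; 7 crossings at w = +3): V = -x^(1/2) - x^(3/2) - x^(5/2) + x^(9/2)
key observation: all 2 diagrams share one V(x), hence one class


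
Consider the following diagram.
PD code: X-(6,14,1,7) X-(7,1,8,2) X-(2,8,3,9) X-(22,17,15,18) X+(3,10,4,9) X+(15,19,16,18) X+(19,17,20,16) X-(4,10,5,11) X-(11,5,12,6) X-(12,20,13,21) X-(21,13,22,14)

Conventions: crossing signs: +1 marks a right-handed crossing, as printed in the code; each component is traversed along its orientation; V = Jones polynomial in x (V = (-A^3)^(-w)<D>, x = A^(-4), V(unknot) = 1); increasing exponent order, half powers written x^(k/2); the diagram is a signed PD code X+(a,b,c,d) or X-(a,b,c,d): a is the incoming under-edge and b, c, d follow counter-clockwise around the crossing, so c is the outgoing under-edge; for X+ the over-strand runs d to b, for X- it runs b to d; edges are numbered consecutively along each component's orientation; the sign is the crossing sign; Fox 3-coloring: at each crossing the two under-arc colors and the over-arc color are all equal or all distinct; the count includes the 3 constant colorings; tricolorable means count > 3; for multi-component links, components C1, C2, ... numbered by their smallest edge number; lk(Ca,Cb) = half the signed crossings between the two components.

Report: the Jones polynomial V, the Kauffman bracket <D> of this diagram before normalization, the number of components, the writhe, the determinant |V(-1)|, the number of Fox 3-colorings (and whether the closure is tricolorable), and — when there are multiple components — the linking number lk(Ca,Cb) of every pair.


V = x^-8 - x^-7 + 2x^-6 - x^-5 + 2x^-4 + x^-2
<D> = -A^-7 - 2A + A^5 - 2A^9 + A^13 - A^17 (w = -5)
3 components over 11 crossings, w = -5
lk(C1,C2): -2
lk(C1,C3) = 0
linking number lk(C2,C3) = -1
3 Fox colorings among 3^11, |V(-1)| = 8: not tricolorable
why: w = -5 shifts under R1 moves; the (-A^3)^(5) factor cancels that in V


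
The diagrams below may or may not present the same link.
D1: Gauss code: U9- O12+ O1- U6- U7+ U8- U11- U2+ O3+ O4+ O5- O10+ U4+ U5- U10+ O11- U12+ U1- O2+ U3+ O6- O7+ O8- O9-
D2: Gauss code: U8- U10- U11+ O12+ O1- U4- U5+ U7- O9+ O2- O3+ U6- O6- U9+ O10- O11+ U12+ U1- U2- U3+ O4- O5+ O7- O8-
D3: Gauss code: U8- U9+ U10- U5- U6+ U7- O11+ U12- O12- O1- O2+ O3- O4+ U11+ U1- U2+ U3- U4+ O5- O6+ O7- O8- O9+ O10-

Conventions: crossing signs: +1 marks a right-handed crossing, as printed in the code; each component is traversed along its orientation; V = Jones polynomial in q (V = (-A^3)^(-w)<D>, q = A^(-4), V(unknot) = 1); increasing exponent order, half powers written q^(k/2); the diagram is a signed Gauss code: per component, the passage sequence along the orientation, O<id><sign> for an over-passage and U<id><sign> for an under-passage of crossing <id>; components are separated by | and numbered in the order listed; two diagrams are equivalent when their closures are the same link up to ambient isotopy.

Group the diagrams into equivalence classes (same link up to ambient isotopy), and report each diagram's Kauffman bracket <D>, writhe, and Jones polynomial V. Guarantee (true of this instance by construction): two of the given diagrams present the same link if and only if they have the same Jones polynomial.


grouping into links: {D1, D2, D3}
V(D1) = 1  (w 0, c 12, <D> = 1)
V(D2) = 1  (w -2, c 12, <D> = A^-6)
V(D3) = 1  [12 crossings, <D> = A^-6, w = -2]
why: all 3 diagrams share one V(q), hence one class


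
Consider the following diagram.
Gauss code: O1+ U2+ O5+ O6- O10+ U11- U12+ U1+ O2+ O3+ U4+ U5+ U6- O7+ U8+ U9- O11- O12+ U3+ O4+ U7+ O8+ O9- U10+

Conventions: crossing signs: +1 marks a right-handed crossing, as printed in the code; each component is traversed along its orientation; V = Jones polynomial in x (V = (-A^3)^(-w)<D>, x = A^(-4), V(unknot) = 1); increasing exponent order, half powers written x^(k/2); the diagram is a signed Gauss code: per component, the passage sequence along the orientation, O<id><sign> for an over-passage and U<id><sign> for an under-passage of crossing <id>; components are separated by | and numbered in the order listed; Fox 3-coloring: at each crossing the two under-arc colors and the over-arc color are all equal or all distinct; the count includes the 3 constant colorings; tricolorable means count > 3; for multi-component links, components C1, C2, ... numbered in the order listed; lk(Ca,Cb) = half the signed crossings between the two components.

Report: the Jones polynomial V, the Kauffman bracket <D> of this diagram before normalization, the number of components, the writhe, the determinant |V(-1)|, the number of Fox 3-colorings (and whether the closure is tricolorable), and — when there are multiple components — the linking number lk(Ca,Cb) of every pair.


V = x^2 + 2x^4 - 2x^5 + x^6 - 2x^7 + x^8
<D> = A^-14 - 2A^-10 + A^-6 - 2A^-2 + 2A^2 + A^10 (w = +6)
1 component over 12 crossings, w = +6
27 Fox colorings among 3^12, |V(-1)| = 9: tricolorable
why: det 9 = |V(-1)|; divisible by 3, so tricolorable


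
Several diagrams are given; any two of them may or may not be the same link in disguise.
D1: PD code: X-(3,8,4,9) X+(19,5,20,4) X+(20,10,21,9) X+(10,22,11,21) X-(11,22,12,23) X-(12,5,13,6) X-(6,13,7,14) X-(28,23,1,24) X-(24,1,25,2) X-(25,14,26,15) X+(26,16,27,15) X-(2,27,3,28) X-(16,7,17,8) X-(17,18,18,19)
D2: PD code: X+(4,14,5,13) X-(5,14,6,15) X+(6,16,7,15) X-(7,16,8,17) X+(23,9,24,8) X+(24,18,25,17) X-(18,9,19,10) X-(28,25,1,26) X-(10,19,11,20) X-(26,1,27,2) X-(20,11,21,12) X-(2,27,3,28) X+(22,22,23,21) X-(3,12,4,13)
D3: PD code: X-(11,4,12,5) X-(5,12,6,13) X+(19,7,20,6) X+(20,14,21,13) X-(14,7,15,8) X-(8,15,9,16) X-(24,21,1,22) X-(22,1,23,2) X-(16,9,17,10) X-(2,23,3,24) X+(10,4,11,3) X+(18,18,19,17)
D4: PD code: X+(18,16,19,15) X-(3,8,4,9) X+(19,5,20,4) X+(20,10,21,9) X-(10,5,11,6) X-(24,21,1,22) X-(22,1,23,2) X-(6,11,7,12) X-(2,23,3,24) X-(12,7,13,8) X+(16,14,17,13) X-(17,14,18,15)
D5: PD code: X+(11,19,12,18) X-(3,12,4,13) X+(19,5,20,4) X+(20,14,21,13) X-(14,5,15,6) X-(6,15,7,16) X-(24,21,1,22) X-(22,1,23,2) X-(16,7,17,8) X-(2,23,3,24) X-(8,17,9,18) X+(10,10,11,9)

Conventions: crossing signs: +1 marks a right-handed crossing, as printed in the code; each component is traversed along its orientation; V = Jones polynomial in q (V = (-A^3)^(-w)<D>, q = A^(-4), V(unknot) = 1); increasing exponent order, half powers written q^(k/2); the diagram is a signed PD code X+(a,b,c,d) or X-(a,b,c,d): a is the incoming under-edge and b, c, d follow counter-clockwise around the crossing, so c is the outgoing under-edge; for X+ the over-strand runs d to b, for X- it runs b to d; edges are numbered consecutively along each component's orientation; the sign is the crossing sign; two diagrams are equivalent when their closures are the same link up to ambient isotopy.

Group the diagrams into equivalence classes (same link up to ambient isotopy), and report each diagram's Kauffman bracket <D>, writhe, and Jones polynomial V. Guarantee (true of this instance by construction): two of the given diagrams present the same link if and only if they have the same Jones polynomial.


grouping into links: {D1, D2, D3, D4, D5}
V(D1) = q^-8 - 2q^-7 + q^-6 - 2q^-5 + 2q^-4 + q^-2  (w -6, c 14, <D> = A^-10 + 2A^-2 - 2A^2 + A^6 - 2A^10 + A^14)
V(D2) = q^-8 - 2q^-7 + q^-6 - 2q^-5 + 2q^-4 + q^-2  (w -4, c 14, <D> = A^-4 + 2A^4 - 2A^8 + A^12 - 2A^16 + A^20)
V(D3) = q^-8 - 2q^-7 + q^-6 - 2q^-5 + 2q^-4 + q^-2  [12 crossings, <D> = A^-4 + 2A^4 - 2A^8 + A^12 - 2A^16 + A^20, w = -4]
D4 (bracket A^-4 + 2A^4 - 2A^8 + A^12 - 2A^16 + A^20; 12 crossings at w = -4): V = q^-8 - 2q^-7 + q^-6 - 2q^-5 + 2q^-4 + q^-2
V(D5) = q^-8 - 2q^-7 + q^-6 - 2q^-5 + 2q^-4 + q^-2  (w -4, c 12, <D> = A^-4 + 2A^4 - 2A^8 + A^12 - 2A^16 + A^20)
why: all 5 diagrams share one V(q), hence one class


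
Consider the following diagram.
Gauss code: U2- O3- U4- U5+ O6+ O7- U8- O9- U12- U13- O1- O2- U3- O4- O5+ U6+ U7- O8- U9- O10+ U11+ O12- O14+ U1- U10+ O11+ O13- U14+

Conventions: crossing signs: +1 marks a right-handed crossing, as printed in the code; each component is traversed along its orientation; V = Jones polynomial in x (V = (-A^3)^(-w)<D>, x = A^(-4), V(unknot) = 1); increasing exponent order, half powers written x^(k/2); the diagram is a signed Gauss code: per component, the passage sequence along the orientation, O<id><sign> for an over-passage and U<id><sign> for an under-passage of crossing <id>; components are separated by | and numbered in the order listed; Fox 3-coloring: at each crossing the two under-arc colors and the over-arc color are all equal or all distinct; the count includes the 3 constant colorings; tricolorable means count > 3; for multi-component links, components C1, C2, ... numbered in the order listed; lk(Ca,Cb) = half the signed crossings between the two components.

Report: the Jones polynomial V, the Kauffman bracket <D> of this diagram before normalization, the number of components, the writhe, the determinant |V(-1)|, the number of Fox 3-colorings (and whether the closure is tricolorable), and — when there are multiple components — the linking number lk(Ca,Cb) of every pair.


V = -x^-8 + x^-7 - 2x^-6 + 3x^-5 - 3x^-4 + 4x^-3 - 2x^-2 + 2x^-1 - 1
<D> = -A^-12 + 2A^-8 - 2A^-4 + 4 - 3A^4 + 3A^8 - 2A^12 + A^16 - A^20 (w = -4)
1 component over 14 crossings, w = -4
3 Fox colorings among 3^14, |V(-1)| = 19: not tricolorable
why: w = -4 shifts under R1 moves; the (-A^3)^(4) factor cancels that in V


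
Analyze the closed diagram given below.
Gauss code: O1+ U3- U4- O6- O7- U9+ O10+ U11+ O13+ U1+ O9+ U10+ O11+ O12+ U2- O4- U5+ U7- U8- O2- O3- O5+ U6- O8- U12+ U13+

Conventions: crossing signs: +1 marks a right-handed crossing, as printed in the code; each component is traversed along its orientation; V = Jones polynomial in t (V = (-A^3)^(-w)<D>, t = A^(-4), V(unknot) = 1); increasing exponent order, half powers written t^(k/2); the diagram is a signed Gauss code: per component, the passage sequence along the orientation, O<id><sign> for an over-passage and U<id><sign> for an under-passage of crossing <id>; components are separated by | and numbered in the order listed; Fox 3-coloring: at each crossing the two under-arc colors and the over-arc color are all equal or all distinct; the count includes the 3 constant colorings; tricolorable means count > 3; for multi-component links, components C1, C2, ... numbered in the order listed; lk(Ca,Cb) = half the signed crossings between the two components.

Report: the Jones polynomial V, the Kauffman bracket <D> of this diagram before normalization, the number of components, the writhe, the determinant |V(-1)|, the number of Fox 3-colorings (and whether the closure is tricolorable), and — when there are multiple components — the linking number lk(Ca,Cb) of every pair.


Jones polynomial: V(t) = -t^-1 + 2 - t + 2t^2 - t^3 + t^4 - t^5
<D> = A^-17 - A^-13 + A^-9 - 2A^-5 + A^-1 - 2A^3 + A^7; writhe +1
components 1, writhe +1 (13 crossings)
3-colorings: 9 of 3^13, det 9 — tricolorable
note: V spans 6 powers of t: at least 6 crossings in any diagram


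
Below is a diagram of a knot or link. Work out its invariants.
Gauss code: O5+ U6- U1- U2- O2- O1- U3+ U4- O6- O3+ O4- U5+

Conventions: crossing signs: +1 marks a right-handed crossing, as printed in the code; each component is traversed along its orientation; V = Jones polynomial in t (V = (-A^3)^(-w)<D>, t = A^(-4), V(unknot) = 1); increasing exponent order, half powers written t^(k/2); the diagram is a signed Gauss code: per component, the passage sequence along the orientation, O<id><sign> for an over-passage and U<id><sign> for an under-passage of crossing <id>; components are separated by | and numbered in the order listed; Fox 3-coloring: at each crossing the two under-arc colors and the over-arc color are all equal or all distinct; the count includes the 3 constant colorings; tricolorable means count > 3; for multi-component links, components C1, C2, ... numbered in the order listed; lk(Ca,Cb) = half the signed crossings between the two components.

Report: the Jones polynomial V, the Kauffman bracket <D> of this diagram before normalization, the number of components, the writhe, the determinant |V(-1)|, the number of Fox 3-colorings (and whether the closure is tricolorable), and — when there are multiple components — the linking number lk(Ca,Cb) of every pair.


Jones polynomial: V(t) = 1
<D> = A^-6; writhe -2
components 1, writhe -2 (6 crossings)
3-colorings: 3 of 3^6, det 1 — not tricolorable
note: |V(-1)| = 1: so not tricolorable, since 3 does not divide 1


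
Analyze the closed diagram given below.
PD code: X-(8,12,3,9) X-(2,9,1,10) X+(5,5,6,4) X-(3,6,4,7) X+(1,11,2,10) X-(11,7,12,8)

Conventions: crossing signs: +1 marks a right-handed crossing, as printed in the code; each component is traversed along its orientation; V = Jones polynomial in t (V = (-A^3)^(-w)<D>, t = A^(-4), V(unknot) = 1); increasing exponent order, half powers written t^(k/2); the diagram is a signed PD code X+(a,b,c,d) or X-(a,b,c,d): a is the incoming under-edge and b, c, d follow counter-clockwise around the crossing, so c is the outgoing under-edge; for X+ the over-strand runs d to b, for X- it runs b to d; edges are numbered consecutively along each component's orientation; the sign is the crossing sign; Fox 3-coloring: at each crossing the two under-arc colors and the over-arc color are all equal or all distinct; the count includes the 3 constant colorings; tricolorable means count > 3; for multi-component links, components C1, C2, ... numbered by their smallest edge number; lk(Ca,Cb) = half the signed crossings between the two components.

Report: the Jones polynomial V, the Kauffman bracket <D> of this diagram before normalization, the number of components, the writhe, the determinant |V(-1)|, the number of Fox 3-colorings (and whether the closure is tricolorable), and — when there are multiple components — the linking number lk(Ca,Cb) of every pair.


Jones polynomial: V(t) = t^-3 + t^-2 + t^-1 + 1
<D> = A^-6 + A^-2 + A^2 + A^6; writhe -2
components 3, writhe -2 (6 crossings)
linking number lk(C1,C2) = 0
lk(C1,C3): 0
lk(C2,C3) = -1
3-colorings: 9 of 3^6, det 0 — tricolorable
note: w = -2 shifts under R1 moves; the (-A^3)^(2) factor cancels that in V


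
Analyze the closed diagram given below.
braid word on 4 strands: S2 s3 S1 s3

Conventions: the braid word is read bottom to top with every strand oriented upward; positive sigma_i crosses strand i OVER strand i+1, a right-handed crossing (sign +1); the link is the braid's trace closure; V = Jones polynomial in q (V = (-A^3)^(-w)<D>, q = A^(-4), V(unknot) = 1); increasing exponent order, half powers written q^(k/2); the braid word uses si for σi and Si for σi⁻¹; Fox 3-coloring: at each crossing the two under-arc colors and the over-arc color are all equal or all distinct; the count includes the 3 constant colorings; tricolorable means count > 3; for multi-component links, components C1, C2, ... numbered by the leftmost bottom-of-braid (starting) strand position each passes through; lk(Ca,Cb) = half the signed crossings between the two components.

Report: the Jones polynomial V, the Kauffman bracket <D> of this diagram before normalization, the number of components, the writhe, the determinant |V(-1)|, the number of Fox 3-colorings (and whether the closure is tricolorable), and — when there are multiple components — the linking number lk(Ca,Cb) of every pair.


Jones polynomial: V(q) = -q^(1/2) - q^(5/2)
<D> = -A^-10 - A^-2; writhe 0
components 2, writhe 0 (4 crossings)
linking number lk(C1,C2) = +1
3-colorings: 3 of 3^4, det 2 — not tricolorable
note: the span of V is 2, within the link bound 4 + 2 - 1


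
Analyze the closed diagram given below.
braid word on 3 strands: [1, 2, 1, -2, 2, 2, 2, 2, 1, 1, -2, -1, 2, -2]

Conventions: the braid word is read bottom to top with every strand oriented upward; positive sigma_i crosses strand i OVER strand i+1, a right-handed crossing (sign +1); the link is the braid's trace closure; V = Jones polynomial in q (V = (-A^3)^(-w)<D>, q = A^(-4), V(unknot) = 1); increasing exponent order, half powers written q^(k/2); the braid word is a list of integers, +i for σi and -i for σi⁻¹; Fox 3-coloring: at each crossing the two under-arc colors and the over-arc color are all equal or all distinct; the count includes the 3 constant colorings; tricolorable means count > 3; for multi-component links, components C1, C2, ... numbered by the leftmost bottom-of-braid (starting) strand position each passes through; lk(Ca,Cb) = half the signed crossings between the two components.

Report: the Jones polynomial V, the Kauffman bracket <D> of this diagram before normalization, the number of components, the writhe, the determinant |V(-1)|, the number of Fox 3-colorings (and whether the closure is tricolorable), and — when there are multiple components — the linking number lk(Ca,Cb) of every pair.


V(q) = q^2 + 2q^4 - 2q^5 + q^6 - 2q^7 + q^8
bracket: A^-14 - 2A^-10 + A^-6 - 2A^-2 + 2A^2 + A^10, w = +6
1 component, writhe +6, over 14 crossings
det 9, colorings 27 of 3^14 — tricolorable
observation: V spans 6 powers of q: at least 6 crossings in any diagram


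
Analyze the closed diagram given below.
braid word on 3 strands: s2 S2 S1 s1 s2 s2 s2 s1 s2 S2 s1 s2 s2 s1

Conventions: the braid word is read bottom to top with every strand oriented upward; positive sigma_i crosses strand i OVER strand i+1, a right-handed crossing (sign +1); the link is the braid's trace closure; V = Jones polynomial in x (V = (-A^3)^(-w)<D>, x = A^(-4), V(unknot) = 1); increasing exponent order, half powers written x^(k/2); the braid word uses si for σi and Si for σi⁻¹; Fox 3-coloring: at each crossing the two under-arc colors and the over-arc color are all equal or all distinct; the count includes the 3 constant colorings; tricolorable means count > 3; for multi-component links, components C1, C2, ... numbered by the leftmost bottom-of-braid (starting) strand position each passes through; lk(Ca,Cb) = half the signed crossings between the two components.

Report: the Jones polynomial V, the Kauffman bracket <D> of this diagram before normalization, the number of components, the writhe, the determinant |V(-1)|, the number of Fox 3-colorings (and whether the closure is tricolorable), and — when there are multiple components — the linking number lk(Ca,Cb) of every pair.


V(x) = x^3 + x^5 - x^8
bracket: -A^-8 + A^4 + A^12, w = +8
1 component, writhe +8, over 14 crossings
det 3, colorings 9 of 3^14 — tricolorable
observation: w = +8 shifts under R1 moves; the (-A^3)^(-8) factor cancels that in V


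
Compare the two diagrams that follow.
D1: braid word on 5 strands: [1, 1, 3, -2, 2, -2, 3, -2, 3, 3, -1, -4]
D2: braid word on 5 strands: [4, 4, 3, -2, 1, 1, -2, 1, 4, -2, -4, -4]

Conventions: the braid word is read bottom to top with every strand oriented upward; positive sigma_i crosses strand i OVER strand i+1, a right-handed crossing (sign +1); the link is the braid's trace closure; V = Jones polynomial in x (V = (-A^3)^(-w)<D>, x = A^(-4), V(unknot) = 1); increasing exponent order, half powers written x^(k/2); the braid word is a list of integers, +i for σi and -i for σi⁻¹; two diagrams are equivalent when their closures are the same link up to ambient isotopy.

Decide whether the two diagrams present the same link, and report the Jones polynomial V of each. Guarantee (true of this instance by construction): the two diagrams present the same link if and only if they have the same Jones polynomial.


same link: no
V(D1) = x^-1 - 1 + 2x - 2x^2 + 2x^3 - 2x^4 + x^5  [12 crossings, <D> = A^-14 - 2A^-10 + 2A^-6 - 2A^-2 + 2A^2 - A^6 + A^10, w = +2]
V(D2) = -x^-3 + 2x^-2 - 2x^-1 + 3 - 2x + 2x^2 - x^3  (w +2, c 12, <D> = -A^-6 + 2A^-2 - 2A^2 + 3A^6 - 2A^10 + 2A^14 - A^18)
note: V(x) takes 2 values over 2 diagrams, fixing the grouping


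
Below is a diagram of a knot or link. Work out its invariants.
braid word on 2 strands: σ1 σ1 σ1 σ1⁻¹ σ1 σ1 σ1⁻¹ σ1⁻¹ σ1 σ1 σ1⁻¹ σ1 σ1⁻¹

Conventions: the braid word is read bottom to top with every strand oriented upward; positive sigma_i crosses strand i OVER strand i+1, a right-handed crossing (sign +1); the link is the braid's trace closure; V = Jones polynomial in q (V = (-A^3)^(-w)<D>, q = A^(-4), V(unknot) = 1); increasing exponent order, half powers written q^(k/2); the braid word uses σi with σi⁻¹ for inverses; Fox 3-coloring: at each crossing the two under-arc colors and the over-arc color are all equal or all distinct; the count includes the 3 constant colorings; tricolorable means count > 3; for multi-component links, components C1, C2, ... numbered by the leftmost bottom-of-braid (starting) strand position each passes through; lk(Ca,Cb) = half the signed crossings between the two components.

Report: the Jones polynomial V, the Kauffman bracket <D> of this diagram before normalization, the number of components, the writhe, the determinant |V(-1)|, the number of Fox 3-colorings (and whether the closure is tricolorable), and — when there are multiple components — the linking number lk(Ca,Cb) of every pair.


Jones polynomial: V(q) = q + q^3 - q^4
<D> = A^-7 - A^-3 - A^5; writhe +3
components 1, writhe +3 (13 crossings)
3-colorings: 9 of 3^13, det 3 — tricolorable
note: w = +3 (over 13 crossings) is diagram-only; (-A^3)^(-3) removes it from V
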